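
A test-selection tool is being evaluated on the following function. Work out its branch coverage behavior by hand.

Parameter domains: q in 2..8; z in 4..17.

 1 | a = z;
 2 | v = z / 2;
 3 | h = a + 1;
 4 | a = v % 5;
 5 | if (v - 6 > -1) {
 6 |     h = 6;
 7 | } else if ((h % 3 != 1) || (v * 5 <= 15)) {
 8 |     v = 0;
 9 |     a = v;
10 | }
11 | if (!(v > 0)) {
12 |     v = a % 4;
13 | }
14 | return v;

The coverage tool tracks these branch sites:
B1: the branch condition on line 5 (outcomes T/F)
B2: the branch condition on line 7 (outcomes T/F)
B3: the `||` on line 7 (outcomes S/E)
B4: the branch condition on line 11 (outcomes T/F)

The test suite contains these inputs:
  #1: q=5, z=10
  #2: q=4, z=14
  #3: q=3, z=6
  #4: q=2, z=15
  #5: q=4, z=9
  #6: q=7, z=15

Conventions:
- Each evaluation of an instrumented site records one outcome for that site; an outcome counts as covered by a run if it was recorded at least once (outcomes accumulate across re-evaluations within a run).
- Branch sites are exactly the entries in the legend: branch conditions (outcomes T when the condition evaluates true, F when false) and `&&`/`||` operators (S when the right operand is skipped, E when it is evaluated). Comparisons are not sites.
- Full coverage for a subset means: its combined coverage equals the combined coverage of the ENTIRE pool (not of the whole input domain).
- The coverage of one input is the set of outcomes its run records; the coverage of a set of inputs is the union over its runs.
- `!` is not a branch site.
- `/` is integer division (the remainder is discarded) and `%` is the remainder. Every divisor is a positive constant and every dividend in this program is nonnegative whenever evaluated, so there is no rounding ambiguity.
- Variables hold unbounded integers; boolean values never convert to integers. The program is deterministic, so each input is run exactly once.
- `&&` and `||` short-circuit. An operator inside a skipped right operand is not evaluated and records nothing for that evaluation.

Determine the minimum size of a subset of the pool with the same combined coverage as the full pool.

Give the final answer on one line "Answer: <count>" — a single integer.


#1 (q=5, z=10) -> covered: B1=F, B2=T, B3=S, B4=T
#2 (q=4, z=14) -> covered: B1=T, B4=F
#3 (q=3, z=6) -> covered: B1=F, B2=T, B3=E, B4=T
#4 (q=2, z=15) -> covered: B1=T, B4=F
#5 (q=4, z=9) -> covered: B1=F, B2=F, B3=E, B4=F
#6 (q=7, z=15) -> covered: B1=T, B4=F
the full pool covers 8 outcomes: B1=T, B1=F, B2=T, B2=F, B3=S, B3=E, B4=T, B4=F
no size-1 subset reaches all 8 outcomes (best union: 4/8)
no size-2 subset reaches all 8 outcomes (best union: 7/8)
inputs {1, 2, 5} (size 3) cover everything; no size-3 subset with a lexicographically smaller index list covers all 8
Answer: 3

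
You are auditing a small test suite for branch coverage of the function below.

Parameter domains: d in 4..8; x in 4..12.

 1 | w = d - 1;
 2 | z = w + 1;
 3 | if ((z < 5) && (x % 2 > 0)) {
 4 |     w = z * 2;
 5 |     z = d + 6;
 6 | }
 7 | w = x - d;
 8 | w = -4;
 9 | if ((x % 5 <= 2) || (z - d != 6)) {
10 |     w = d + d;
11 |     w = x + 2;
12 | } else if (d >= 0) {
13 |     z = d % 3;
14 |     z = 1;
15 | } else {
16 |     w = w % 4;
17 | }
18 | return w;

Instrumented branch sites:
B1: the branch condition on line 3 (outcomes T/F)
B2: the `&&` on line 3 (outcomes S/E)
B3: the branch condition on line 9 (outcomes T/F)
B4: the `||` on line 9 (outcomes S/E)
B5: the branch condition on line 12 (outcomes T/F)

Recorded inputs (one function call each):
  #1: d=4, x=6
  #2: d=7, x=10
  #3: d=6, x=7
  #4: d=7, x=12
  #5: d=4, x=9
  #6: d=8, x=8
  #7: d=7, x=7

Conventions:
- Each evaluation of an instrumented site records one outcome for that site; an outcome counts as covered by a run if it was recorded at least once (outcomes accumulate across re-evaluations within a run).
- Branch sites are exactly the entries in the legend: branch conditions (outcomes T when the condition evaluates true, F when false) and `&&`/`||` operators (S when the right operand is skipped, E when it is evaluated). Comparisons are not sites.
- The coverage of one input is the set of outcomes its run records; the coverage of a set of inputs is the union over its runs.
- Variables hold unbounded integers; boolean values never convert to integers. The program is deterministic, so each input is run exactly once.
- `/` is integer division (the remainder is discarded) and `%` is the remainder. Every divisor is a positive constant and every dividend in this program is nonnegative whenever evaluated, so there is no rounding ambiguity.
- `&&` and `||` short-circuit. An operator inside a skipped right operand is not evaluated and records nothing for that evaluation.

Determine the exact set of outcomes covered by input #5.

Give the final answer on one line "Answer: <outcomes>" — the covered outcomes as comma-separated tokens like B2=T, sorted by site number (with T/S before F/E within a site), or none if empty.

Simulating input #5 (d=4, x=9) step by step:
  B2->E, B1->T, B4->E, B3->F, B5->T
deduplicating events, the covered set is: B1=T, B2=E, B3=F, B4=E, B5=T

Answer: B1=T, B2=E, B3=F, B4=E, B5=T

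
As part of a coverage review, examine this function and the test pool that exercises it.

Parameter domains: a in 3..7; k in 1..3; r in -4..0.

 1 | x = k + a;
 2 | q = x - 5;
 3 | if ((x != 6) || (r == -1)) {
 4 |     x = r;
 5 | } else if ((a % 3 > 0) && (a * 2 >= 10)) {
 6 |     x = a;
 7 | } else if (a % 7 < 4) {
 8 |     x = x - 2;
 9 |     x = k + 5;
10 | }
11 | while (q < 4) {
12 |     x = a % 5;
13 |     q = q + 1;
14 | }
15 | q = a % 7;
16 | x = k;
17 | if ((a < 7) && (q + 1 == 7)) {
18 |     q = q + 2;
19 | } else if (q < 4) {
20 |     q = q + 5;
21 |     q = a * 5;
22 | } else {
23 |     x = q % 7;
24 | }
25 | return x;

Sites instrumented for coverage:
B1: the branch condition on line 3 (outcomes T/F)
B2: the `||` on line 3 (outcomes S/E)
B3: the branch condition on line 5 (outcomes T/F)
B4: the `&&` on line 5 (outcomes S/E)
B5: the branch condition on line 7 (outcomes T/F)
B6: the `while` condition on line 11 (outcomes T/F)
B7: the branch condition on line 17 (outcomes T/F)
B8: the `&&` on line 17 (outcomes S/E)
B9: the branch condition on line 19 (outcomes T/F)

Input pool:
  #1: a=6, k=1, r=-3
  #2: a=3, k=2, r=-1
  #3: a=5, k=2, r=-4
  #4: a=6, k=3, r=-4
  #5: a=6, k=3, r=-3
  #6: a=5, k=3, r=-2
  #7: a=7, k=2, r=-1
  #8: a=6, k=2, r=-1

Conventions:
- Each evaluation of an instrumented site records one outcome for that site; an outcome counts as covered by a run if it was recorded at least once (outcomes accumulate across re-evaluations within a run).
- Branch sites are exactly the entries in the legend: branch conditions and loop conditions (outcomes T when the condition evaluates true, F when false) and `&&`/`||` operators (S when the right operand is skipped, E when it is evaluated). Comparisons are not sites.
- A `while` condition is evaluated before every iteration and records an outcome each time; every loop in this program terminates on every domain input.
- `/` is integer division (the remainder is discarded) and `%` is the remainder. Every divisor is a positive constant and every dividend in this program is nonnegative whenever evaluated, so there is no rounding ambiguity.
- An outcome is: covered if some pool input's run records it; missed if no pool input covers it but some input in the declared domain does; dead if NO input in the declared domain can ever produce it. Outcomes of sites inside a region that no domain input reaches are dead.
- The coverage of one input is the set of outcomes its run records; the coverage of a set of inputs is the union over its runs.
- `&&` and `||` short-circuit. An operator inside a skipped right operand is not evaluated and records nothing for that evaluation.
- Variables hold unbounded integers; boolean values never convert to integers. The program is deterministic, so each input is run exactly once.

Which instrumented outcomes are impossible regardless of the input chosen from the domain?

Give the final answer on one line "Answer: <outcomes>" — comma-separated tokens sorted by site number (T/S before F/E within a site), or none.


running all 75 domain inputs and tallying outcomes:
  reachable outcomes have witnesses, e.g. B1=T (e.g. a=3, k=1, r=-4), B1=F (e.g. a=3, k=3, r=-4), B2=S (e.g. a=3, k=1, r=-4), B2=E (e.g. a=3, k=3, r=-4)
Answer: none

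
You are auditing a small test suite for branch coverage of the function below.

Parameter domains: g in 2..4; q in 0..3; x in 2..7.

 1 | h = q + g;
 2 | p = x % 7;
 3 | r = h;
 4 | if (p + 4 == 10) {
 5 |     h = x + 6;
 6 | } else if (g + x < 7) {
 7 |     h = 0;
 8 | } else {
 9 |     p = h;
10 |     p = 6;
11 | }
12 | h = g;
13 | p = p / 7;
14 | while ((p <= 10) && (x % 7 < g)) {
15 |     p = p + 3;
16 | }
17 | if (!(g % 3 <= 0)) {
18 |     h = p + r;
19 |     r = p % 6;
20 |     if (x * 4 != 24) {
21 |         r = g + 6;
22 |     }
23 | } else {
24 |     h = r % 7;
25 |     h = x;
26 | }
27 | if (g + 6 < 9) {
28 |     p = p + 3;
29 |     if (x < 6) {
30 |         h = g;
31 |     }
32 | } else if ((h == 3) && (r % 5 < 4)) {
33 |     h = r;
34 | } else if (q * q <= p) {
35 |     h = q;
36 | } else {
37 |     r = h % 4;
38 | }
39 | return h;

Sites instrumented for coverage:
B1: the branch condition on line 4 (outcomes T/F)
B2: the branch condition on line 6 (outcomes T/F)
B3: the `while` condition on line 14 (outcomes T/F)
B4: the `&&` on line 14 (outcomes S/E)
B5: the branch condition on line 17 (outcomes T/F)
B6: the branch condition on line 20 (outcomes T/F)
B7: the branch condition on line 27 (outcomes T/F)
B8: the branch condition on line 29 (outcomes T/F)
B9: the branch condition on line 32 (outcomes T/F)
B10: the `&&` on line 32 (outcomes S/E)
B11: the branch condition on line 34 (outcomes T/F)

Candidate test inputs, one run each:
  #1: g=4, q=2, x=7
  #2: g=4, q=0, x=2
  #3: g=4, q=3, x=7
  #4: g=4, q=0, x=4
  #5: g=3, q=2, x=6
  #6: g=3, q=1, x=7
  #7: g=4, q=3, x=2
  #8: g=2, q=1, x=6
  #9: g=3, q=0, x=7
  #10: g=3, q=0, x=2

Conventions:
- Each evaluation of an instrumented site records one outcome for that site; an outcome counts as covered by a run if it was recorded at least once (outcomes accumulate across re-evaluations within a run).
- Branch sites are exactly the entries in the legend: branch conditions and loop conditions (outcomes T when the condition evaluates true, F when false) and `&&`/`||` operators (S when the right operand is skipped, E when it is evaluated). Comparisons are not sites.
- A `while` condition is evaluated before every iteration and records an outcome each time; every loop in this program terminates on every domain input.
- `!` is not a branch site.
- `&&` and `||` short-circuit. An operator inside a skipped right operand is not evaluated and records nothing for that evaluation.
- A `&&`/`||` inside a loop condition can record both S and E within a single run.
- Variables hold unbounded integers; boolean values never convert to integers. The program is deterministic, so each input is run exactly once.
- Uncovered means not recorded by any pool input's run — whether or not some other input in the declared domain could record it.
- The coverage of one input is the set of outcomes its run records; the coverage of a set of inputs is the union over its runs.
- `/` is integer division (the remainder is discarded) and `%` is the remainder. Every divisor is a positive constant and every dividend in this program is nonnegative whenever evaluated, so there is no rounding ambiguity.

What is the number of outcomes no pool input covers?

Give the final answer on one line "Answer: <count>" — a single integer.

#1 (g=4, q=2, x=7) -> B1->F, B2->F, B4->E, B3->T, B4->E, B3->T, B4->E, B3->T, B4->E, B3->T, B4->S, B3->F, B5->T, B6->T, ...; covered: B1=F, B2=F, B3=T, B3=F, B4=S, B4=E, B5=T, B6=T, B7=F, B9=F, B10=S, B11=T
#2 (g=4, q=0, x=2) -> B1->F, B2->T, B4->E, B3->T, B4->E, B3->T, B4->E, B3->T, B4->E, B3->T, B4->S, B3->F, B5->T, B6->T, ...; covered: B1=F, B2=T, B3=T, B3=F, B4=S, B4=E, B5=T, B6=T, B7=F, B9=F, B10=S, B11=T
#3 (g=4, q=3, x=7) -> B1->F, B2->F, B4->E, B3->T, B4->E, B3->T, B4->E, B3->T, B4->E, B3->T, B4->S, B3->F, B5->T, B6->T, ...; covered: B1=F, B2=F, B3=T, B3=F, B4=S, B4=E, B5=T, B6=T, B7=F, B9=F, B10=S, B11=T
#4 (g=4, q=0, x=4) -> B1->F, B2->F, B4->E, B3->F, B5->T, B6->T, B7->F, B10->S, B9->F, B11->T; covered: B1=F, B2=F, B3=F, B4=E, B5=T, B6=T, B7=F, B9=F, B10=S, B11=T
#5 (g=3, q=2, x=6) -> B1->T, B4->E, B3->F, B5->F, B7->F, B10->S, B9->F, B11->F; covered: B1=T, B3=F, B4=E, B5=F, B7=F, B9=F, B10=S, B11=F
#6 (g=3, q=1, x=7) -> B1->F, B2->F, B4->E, B3->T, B4->E, B3->T, B4->E, B3->T, B4->E, B3->T, B4->S, B3->F, B5->F, B7->F, ...; covered: B1=F, B2=F, B3=T, B3=F, B4=S, B4=E, B5=F, B7=F, B9=F, B10=S, B11=T
#7 (g=4, q=3, x=2) -> B1->F, B2->T, B4->E, B3->T, B4->E, B3->T, B4->E, B3->T, B4->E, B3->T, B4->S, B3->F, B5->T, B6->T, ...; covered: B1=F, B2=T, B3=T, B3=F, B4=S, B4=E, B5=T, B6=T, B7=F, B9=F, B10=S, B11=T
#8 (g=2, q=1, x=6) -> B1->T, B4->E, B3->F, B5->T, B6->F, B7->T, B8->F; covered: B1=T, B3=F, B4=E, B5=T, B6=F, B7=T, B8=F
#9 (g=3, q=0, x=7) -> B1->F, B2->F, B4->E, B3->T, B4->E, B3->T, B4->E, B3->T, B4->E, B3->T, B4->S, B3->F, B5->F, B7->F, ...; covered: B1=F, B2=F, B3=T, B3=F, B4=S, B4=E, B5=F, B7=F, B9=F, B10=S, B11=T
#10 (g=3, q=0, x=2) -> B1->F, B2->T, B4->E, B3->T, B4->E, B3->T, B4->E, B3->T, B4->E, B3->T, B4->S, B3->F, B5->F, B7->F, ...; covered: B1=F, B2=T, B3=T, B3=F, B4=S, B4=E, B5=F, B7=F, B9=F, B10=S, B11=T
union over the pool: B1=T, B1=F, B2=T, B2=F, B3=T, B3=F, B4=S, B4=E, B5=T, B5=F, B6=T, B6=F, B7=T, B7=F, B8=F, B9=F, B10=S, B11=T, B11=F
uncovered (3 of 22): B8=T, B9=T, B10=E

Answer: 3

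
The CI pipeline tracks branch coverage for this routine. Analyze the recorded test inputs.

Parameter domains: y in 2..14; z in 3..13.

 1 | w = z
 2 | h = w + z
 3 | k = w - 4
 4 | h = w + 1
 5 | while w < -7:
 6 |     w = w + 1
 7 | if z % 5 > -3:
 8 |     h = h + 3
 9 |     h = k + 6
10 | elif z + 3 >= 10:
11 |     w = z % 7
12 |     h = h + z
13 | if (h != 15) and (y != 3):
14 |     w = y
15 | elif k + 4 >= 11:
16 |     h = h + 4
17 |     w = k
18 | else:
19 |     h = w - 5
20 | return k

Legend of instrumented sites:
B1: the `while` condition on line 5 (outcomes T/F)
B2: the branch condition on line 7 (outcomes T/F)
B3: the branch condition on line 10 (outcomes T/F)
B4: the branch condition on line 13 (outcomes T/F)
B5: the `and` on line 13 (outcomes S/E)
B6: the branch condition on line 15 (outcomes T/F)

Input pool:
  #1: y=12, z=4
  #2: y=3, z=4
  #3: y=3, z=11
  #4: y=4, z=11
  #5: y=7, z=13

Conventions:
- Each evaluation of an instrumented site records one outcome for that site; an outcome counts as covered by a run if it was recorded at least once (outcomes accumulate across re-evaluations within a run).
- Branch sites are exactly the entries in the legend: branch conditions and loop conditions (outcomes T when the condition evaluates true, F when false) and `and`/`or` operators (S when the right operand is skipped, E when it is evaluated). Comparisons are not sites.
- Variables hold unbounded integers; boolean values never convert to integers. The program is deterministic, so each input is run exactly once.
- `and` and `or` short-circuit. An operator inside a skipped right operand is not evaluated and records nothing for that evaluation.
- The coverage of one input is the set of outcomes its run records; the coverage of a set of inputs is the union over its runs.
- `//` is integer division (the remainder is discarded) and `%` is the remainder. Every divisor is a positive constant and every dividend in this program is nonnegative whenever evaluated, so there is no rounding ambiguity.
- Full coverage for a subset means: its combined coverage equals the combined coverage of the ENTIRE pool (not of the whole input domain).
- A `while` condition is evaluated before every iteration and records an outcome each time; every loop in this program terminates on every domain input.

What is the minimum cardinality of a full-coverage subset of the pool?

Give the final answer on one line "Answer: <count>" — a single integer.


input #1, y=12, z=4: events B1->F, B2->T, B5->E, B4->T; outcomes B1=F, B2=T, B4=T, B5=E
input #2, y=3, z=4: events B1->F, B2->T, B5->E, B4->F, B6->F; outcomes B1=F, B2=T, B4=F, B5=E, B6=F
input #3, y=3, z=11: events B1->F, B2->T, B5->E, B4->F, B6->T; outcomes B1=F, B2=T, B4=F, B5=E, B6=T
input #4, y=4, z=11: events B1->F, B2->T, B5->E, B4->T; outcomes B1=F, B2=T, B4=T, B5=E
input #5, y=7, z=13: events B1->F, B2->T, B5->S, B4->F, B6->T; outcomes B1=F, B2=T, B4=F, B5=S, B6=T
together the pool reaches 8 outcomes: B1=F, B2=T, B4=T, B4=F, B5=S, B5=E, B6=T, B6=F
no size-1 subset reaches all 8 outcomes (best union: 5/8)
no size-2 subset reaches all 8 outcomes (best union: 7/8)
at size 3, {1, 2, 5} reaches all 8 outcomes; every lexicographically earlier size-3 subset fails
Answer: 3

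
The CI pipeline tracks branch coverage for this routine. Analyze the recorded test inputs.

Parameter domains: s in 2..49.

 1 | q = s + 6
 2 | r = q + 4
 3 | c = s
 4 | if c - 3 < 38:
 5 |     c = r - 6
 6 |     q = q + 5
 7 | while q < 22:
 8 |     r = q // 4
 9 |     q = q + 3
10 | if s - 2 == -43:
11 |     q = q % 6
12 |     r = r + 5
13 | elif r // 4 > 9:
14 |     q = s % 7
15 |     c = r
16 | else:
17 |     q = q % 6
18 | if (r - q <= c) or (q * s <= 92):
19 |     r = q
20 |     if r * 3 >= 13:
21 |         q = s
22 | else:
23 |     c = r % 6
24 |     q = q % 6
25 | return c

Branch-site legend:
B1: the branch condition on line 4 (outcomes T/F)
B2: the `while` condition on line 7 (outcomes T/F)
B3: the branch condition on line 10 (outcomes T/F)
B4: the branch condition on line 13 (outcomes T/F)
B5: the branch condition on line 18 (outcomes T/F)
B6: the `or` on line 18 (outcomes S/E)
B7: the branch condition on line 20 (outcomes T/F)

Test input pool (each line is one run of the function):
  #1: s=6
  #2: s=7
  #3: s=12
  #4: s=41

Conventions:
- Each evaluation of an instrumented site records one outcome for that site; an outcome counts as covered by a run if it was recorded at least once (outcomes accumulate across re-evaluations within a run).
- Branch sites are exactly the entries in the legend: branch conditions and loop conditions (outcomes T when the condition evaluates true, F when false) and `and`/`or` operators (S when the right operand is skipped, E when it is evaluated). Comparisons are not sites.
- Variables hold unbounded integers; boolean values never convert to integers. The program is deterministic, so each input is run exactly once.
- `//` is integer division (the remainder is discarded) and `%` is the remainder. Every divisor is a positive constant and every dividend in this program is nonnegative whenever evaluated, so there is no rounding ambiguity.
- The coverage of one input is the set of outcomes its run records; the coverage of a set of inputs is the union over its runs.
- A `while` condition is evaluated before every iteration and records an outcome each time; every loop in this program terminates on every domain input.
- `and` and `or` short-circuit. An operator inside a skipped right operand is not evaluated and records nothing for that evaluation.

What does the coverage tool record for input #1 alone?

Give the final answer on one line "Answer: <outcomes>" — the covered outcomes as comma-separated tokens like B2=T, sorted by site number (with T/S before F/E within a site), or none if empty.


Simulating input #1 (s=6) step by step:
  B1->T, B2->T, B2->T, B2->F, B3->F, B4->F, B6->S, B5->T, B7->T
deduplicating events, the covered set is: B1=T, B2=T, B2=F, B3=F, B4=F, B5=T, B6=S, B7=T
Answer: B1=T, B2=T, B2=F, B3=F, B4=F, B5=T, B6=S, B7=T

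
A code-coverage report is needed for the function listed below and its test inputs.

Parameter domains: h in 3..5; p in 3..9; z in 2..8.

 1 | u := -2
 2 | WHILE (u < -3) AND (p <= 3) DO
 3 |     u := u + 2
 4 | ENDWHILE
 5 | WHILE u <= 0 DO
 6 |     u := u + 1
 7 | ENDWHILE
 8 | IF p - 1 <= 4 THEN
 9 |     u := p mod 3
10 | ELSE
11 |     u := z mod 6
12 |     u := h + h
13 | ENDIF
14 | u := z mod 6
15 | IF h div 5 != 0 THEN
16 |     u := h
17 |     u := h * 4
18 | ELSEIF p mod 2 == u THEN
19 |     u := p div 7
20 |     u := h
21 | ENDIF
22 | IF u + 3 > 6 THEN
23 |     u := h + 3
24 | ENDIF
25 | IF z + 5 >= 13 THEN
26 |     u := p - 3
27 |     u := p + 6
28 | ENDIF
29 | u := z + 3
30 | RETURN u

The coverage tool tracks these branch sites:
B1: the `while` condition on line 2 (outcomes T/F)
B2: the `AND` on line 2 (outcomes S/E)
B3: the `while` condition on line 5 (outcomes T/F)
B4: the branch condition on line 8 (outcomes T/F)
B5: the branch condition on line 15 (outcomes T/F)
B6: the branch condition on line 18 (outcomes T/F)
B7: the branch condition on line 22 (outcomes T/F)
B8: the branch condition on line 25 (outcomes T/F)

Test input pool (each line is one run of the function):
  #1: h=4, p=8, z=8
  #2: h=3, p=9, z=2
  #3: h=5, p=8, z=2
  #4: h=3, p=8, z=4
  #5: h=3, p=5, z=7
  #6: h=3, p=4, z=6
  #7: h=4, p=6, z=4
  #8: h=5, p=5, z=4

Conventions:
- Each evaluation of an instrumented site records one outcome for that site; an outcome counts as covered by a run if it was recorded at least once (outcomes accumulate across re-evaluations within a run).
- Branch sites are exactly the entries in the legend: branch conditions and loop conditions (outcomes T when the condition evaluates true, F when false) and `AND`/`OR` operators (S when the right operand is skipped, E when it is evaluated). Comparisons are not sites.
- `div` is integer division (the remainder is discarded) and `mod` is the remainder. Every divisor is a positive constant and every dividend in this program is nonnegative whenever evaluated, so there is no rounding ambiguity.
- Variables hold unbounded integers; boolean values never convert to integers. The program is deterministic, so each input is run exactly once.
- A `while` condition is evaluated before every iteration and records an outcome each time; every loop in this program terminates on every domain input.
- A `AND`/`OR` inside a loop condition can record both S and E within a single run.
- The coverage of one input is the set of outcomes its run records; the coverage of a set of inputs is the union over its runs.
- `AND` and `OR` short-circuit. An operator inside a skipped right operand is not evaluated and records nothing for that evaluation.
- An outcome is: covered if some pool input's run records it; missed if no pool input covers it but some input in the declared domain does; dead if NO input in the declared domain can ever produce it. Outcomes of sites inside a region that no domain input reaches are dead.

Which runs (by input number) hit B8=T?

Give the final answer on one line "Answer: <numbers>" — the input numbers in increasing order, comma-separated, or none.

input #1 (h=4, p=8, z=8): covers B8=T
input #2 (h=3, p=9, z=2): misses B8=T
input #3 (h=5, p=8, z=2): misses B8=T
input #4 (h=3, p=8, z=4): misses B8=T
input #5 (h=3, p=5, z=7): misses B8=T
input #6 (h=3, p=4, z=6): misses B8=T
input #7 (h=4, p=6, z=4): misses B8=T
input #8 (h=5, p=5, z=4): misses B8=T

Answer: 1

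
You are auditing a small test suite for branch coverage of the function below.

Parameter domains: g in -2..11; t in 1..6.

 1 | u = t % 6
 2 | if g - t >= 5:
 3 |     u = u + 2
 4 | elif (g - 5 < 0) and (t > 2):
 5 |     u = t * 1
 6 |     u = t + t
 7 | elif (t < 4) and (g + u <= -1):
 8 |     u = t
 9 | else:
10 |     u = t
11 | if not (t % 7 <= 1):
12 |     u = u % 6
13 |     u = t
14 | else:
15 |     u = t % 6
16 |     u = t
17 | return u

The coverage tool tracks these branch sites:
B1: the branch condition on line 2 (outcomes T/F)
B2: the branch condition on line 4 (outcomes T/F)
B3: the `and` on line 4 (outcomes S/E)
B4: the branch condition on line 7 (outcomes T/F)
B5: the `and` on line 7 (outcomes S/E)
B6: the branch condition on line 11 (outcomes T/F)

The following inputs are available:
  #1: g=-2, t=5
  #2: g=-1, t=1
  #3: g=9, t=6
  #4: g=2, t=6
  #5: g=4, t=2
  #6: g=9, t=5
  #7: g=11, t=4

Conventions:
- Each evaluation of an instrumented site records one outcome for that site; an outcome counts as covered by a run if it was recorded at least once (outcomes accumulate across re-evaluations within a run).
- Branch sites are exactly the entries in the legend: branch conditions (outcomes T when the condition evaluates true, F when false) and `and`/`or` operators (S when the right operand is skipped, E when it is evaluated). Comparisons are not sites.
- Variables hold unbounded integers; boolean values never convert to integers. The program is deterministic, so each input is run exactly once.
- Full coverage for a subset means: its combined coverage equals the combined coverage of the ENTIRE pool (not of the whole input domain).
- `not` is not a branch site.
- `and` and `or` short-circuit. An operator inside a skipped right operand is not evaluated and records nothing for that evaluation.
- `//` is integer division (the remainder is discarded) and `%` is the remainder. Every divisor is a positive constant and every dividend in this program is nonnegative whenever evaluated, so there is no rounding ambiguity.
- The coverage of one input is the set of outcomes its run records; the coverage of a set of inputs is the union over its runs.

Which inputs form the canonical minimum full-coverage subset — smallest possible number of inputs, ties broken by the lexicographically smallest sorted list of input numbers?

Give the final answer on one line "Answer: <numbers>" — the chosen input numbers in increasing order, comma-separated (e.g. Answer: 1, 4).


run #1 (g=-2, t=5) runs B1->F, B3->E, B2->T, B6->T; records B1=F, B2=T, B3=E, B6=T
run #2 (g=-1, t=1) runs B1->F, B3->E, B2->F, B5->E, B4->F, B6->F; records B1=F, B2=F, B3=E, B4=F, B5=E, B6=F
run #3 (g=9, t=6) runs B1->F, B3->S, B2->F, B5->S, B4->F, B6->T; records B1=F, B2=F, B3=S, B4=F, B5=S, B6=T
run #4 (g=2, t=6) runs B1->F, B3->E, B2->T, B6->T; records B1=F, B2=T, B3=E, B6=T
run #5 (g=4, t=2) runs B1->F, B3->E, B2->F, B5->E, B4->F, B6->T; records B1=F, B2=F, B3=E, B4=F, B5=E, B6=T
run #6 (g=9, t=5) runs B1->F, B3->S, B2->F, B5->S, B4->F, B6->T; records B1=F, B2=F, B3=S, B4=F, B5=S, B6=T
run #7 (g=11, t=4) runs B1->T, B6->T; records B1=T, B6=T
pool-wide coverage (11 outcomes): B1=T, B1=F, B2=T, B2=F, B3=S, B3=E, B4=F, B5=S, B5=E, B6=T, B6=F
no size-1 subset reaches all 11 outcomes (best union: 6/11)
no size-2 subset reaches all 11 outcomes (best union: 9/11)
no size-3 subset reaches all 11 outcomes (best union: 10/11)
size 4: inputs {1, 2, 3, 7} cover all 11 outcomes, and no lexicographically smaller subset of this size does
Answer: 1, 2, 3, 7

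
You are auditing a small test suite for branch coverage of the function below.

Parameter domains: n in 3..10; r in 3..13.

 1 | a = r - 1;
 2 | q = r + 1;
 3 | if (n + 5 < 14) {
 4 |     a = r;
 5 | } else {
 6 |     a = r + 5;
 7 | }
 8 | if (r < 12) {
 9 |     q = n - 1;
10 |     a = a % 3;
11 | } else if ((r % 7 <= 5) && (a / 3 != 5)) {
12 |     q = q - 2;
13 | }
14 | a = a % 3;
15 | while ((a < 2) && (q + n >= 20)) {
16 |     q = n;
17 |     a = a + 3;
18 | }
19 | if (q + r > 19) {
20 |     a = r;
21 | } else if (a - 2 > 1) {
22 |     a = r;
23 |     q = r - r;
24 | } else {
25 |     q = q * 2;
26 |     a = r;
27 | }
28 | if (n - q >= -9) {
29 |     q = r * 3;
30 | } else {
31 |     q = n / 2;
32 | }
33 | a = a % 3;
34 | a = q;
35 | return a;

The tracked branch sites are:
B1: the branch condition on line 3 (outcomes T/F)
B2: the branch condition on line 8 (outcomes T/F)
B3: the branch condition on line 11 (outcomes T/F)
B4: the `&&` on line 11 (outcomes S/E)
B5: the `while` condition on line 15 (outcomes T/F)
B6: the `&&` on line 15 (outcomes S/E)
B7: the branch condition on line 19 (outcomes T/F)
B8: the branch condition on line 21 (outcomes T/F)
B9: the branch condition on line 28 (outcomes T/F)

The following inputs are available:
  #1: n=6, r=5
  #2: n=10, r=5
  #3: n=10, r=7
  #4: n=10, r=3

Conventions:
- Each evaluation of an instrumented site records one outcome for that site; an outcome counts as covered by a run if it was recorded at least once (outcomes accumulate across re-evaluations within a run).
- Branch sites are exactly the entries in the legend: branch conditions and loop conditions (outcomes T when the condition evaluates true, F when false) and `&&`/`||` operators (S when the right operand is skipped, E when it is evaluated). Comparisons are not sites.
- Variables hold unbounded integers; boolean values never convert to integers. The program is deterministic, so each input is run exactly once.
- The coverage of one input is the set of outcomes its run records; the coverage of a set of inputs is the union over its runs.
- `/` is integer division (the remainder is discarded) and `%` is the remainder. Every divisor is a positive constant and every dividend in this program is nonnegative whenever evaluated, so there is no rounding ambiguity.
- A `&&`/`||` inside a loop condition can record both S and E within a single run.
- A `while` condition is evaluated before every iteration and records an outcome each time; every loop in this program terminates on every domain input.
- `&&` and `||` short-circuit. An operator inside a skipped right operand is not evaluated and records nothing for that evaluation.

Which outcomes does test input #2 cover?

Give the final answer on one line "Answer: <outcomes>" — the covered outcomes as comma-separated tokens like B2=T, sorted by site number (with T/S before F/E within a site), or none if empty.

Simulating input #2 (n=10, r=5) step by step:
  B1->F, B2->T, B6->E, B5->F, B7->F, B8->F, B9->T
deduplicating events, the covered set is: B1=F, B2=T, B5=F, B6=E, B7=F, B8=F, B9=T

Answer: B1=F, B2=T, B5=F, B6=E, B7=F, B8=F, B9=T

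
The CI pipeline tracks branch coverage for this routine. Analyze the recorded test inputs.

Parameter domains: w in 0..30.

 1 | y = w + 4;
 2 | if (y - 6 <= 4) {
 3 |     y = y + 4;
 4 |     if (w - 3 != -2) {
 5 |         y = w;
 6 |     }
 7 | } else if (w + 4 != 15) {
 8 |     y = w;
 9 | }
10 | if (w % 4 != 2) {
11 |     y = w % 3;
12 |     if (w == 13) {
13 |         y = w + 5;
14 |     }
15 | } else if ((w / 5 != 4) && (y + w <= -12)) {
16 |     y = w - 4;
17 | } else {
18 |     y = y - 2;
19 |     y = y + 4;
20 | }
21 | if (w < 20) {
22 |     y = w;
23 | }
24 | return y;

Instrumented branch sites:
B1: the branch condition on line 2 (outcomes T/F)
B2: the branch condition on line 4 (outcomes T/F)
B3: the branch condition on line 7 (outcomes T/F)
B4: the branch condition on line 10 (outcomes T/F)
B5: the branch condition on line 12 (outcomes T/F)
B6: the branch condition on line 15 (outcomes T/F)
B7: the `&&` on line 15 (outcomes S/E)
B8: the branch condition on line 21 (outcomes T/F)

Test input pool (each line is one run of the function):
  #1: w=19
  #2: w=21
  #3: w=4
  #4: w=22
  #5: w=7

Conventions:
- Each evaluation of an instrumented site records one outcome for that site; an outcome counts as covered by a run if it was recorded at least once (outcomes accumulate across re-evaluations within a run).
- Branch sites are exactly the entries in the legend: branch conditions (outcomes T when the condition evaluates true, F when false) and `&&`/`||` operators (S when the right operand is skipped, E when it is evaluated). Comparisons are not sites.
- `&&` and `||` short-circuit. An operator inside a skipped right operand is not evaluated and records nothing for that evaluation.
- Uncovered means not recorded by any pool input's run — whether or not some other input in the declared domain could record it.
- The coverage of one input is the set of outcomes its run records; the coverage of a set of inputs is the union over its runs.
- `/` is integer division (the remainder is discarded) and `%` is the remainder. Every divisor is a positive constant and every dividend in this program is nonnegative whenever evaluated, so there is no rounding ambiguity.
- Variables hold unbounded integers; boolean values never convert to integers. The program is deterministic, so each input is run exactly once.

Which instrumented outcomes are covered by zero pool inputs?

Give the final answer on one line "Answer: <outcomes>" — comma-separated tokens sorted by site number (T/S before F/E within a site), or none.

test 1 (w=19) fires B1->F, B3->T, B4->T, B5->F, B8->T; hits B1=F, B3=T, B4=T, B5=F, B8=T
test 2 (w=21) fires B1->F, B3->T, B4->T, B5->F, B8->F; hits B1=F, B3=T, B4=T, B5=F, B8=F
test 3 (w=4) fires B1->T, B2->T, B4->T, B5->F, B8->T; hits B1=T, B2=T, B4=T, B5=F, B8=T
test 4 (w=22) fires B1->F, B3->T, B4->F, B7->S, B6->F, B8->F; hits B1=F, B3=T, B4=F, B6=F, B7=S, B8=F
test 5 (w=7) fires B1->F, B3->T, B4->T, B5->F, B8->T; hits B1=F, B3=T, B4=T, B5=F, B8=T
union over the pool: B1=T, B1=F, B2=T, B3=T, B4=T, B4=F, B5=F, B6=F, B7=S, B8=T, B8=F
uncovered (5 of 16): B2=F, B3=F, B5=T, B6=T, B7=E

Answer: B2=F, B3=F, B5=T, B6=T, B7=E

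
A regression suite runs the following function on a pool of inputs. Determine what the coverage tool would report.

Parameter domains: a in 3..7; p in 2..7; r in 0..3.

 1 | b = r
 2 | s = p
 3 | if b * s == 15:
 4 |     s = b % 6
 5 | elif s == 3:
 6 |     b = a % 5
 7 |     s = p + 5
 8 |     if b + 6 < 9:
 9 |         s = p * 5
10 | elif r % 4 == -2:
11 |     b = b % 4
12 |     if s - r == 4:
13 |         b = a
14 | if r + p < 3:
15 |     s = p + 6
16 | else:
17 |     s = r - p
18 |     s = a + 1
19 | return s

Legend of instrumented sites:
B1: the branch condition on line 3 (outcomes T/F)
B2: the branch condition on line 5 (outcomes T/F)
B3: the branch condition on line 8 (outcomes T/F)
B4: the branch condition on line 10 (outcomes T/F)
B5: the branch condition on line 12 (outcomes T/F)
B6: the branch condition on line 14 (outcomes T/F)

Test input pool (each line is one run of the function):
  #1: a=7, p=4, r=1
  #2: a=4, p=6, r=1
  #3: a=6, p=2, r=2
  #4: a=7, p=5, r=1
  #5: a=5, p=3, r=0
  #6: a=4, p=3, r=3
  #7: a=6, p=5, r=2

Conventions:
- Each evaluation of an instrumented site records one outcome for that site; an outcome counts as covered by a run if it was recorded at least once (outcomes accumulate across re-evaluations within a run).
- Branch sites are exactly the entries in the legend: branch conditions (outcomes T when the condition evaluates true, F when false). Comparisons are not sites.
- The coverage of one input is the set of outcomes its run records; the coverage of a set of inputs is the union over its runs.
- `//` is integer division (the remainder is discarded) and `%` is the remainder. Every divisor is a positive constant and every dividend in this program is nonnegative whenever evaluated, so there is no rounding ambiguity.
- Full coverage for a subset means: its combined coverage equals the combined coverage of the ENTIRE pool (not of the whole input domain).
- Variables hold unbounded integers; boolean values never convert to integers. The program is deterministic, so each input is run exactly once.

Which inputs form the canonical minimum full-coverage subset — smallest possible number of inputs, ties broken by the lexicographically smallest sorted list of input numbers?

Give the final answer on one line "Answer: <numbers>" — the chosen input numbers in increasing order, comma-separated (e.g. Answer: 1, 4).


input #1, a=7, p=4, r=1: outcomes B1=F, B2=F, B4=F, B6=F
input #2, a=4, p=6, r=1: outcomes B1=F, B2=F, B4=F, B6=F
input #3, a=6, p=2, r=2: outcomes B1=F, B2=F, B4=F, B6=F
input #4, a=7, p=5, r=1: outcomes B1=F, B2=F, B4=F, B6=F
input #5, a=5, p=3, r=0: outcomes B1=F, B2=T, B3=T, B6=F
input #6, a=4, p=3, r=3: outcomes B1=F, B2=T, B3=F, B6=F
input #7, a=6, p=5, r=2: outcomes B1=F, B2=F, B4=F, B6=F
union over all inputs: B1=F, B2=T, B2=F, B3=T, B3=F, B4=F, B6=F (7 outcomes)
checked all size-1 subsets: none covers 7 outcomes (max 4/7)
checked all size-2 subsets: none covers 7 outcomes (max 6/7)
inputs {1, 5, 6} (size 3) cover everything; no size-3 subset with a lexicographically smaller index list covers all 7
Answer: 1, 5, 6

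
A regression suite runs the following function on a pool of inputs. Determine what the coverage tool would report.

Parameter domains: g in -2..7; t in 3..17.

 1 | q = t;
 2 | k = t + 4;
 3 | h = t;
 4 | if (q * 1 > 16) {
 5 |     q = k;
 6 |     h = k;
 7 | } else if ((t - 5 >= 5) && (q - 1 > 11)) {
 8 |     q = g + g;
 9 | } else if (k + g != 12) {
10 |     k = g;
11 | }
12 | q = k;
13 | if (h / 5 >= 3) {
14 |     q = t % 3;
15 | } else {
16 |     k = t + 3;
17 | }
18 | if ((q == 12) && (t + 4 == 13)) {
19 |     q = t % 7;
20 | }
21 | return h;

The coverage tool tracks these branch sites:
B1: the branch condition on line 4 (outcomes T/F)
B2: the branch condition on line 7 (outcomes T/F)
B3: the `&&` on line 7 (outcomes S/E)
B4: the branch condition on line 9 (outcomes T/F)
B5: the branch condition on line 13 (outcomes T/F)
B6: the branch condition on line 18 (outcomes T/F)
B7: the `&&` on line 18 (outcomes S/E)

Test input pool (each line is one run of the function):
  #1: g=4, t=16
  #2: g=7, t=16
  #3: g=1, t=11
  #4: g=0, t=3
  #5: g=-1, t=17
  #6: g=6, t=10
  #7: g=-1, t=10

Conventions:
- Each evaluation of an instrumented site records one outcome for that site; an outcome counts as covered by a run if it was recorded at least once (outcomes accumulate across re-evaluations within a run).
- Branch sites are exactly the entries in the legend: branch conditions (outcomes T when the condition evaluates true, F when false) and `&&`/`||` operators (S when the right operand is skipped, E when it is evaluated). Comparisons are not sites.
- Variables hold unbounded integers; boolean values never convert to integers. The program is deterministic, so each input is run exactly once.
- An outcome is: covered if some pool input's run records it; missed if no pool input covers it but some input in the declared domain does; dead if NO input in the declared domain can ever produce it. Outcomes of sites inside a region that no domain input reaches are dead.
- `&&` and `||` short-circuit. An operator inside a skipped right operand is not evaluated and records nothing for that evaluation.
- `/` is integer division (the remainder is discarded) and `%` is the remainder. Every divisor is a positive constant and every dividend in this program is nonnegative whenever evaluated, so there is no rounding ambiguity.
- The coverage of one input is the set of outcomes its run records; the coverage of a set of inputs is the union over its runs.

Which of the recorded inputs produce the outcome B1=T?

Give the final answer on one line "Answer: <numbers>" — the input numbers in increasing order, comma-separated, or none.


input #1 (g=4, t=16): misses B1=T
input #2 (g=7, t=16): misses B1=T
input #3 (g=1, t=11): misses B1=T
input #4 (g=0, t=3): misses B1=T
input #5 (g=-1, t=17): covers B1=T
input #6 (g=6, t=10): misses B1=T
input #7 (g=-1, t=10): misses B1=T
Answer: 5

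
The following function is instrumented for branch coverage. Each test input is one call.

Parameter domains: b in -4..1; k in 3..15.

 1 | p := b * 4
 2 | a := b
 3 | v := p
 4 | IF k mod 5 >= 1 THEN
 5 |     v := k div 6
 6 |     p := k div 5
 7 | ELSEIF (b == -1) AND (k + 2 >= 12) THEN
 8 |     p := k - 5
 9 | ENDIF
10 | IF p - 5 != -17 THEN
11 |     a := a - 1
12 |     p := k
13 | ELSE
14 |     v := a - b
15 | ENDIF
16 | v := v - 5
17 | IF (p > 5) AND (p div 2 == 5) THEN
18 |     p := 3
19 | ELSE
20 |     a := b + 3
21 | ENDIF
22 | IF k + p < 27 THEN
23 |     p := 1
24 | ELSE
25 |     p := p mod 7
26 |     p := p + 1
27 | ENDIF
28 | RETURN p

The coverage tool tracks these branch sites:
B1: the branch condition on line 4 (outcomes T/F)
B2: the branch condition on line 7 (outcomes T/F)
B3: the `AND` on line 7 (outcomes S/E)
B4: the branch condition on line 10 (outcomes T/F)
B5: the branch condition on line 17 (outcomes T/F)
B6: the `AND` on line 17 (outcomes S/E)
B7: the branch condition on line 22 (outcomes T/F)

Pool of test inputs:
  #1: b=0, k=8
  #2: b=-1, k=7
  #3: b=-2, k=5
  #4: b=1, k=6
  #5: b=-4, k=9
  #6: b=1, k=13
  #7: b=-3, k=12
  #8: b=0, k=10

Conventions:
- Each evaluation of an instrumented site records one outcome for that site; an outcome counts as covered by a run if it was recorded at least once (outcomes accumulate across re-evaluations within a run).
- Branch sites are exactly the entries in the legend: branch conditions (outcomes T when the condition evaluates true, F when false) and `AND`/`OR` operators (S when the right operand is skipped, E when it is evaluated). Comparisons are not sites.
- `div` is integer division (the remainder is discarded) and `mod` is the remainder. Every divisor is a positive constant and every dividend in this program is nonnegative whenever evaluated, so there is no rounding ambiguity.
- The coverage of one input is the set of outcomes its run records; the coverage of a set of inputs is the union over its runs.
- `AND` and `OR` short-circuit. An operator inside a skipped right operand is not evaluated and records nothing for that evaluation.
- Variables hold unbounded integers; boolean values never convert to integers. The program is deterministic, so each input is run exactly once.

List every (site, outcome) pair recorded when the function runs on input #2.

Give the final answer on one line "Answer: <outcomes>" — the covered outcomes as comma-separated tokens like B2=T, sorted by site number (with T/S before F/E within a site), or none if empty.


Simulating input #2 (b=-1, k=7) step by step:
  B1->T, B4->T, B6->E, B5->F, B7->T
distinct outcomes covered: B1=T, B4=T, B5=F, B6=E, B7=T
Answer: B1=T, B4=T, B5=F, B6=E, B7=T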